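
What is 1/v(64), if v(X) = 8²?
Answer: 1/64 ≈ 0.015625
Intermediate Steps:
v(X) = 64
1/v(64) = 1/64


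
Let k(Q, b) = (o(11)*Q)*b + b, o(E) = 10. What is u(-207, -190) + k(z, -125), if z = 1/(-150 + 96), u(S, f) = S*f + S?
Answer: 1053571/27 ≈ 39021.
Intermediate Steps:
u(S, f) = S + S*f
z = -1/54 (z = 1/(-54) = -1/54 ≈ -0.018519)
k(Q, b) = b + 10*Q*b (k(Q, b) = (10*Q)*b + b = 10*Q*b + b = b + 10*Q*b)
u(-207, -190) + k(z, -125) = -207*(1 - 190) - 125*(1 + 10*(-1/54)) = -207*(-189) - 125*(1 - 5/27) = 39123 - 125*22/27 = 39123 - 2750/27 = 1053571/27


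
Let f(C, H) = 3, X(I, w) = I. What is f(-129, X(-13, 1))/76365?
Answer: 1/25455 ≈ 3.9285e-5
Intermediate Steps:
f(-129, X(-13, 1))/76365 = 3/76365 = 3*(1/76365) = 1/25455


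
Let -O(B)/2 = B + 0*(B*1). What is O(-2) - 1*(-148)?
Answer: 152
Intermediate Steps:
O(B) = -2*B (O(B) = -2*(B + 0*(B*1)) = -2*(B + 0*B) = -2*(B + 0) = -2*B)
O(-2) - 1*(-148) = -2*(-2) - 1*(-148) = 4 + 148 = 152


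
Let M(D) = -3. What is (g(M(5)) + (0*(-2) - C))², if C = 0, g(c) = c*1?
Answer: 9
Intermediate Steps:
g(c) = c
(g(M(5)) + (0*(-2) - C))² = (-3 + (0*(-2) - 1*0))² = (-3 + (0 + 0))² = (-3 + 0)² = (-3)² = 9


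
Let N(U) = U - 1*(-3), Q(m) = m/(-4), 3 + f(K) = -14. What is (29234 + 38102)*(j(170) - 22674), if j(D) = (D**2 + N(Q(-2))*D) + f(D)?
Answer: 458154144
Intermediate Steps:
f(K) = -17 (f(K) = -3 - 14 = -17)
Q(m) = -m/4 (Q(m) = m*(-1/4) = -m/4)
N(U) = 3 + U (N(U) = U + 3 = 3 + U)
j(D) = -17 + D**2 + 7*D/2 (j(D) = (D**2 + (3 - 1/4*(-2))*D) - 17 = (D**2 + (3 + 1/2)*D) - 17 = (D**2 + 7*D/2) - 17 = -17 + D**2 + 7*D/2)
(29234 + 38102)*(j(170) - 22674) = (29234 + 38102)*((-17 + 170**2 + (7/2)*170) - 22674) = 67336*((-17 + 28900 + 595) - 22674) = 67336*(29478 - 22674) = 67336*6804 = 458154144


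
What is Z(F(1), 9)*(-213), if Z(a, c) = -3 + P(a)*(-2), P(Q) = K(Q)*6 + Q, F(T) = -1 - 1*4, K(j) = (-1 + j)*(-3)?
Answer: 44517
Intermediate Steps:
K(j) = 3 - 3*j
F(T) = -5 (F(T) = -1 - 4 = -5)
P(Q) = 18 - 17*Q (P(Q) = (3 - 3*Q)*6 + Q = (18 - 18*Q) + Q = 18 - 17*Q)
Z(a, c) = -39 + 34*a (Z(a, c) = -3 + (18 - 17*a)*(-2) = -3 + (-36 + 34*a) = -39 + 34*a)
Z(F(1), 9)*(-213) = (-39 + 34*(-5))*(-213) = (-39 - 170)*(-213) = -209*(-213) = 44517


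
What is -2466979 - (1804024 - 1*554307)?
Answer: -3716696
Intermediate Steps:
-2466979 - (1804024 - 1*554307) = -2466979 - (1804024 - 554307) = -2466979 - 1*1249717 = -2466979 - 1249717 = -3716696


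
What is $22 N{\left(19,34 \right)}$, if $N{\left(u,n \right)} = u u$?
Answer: $7942$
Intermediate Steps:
$N{\left(u,n \right)} = u^{2}$
$22 N{\left(19,34 \right)} = 22 \cdot 19^{2} = 22 \cdot 361 = 7942$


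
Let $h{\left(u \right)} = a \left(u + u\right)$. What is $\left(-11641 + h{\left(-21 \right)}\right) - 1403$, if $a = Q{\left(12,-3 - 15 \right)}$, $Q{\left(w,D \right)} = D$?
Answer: $-12288$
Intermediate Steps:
$a = -18$ ($a = -3 - 15 = -18$)
$h{\left(u \right)} = - 36 u$ ($h{\left(u \right)} = - 18 \left(u + u\right) = - 18 \cdot 2 u = - 36 u$)
$\left(-11641 + h{\left(-21 \right)}\right) - 1403 = \left(-11641 - -756\right) - 1403 = \left(-11641 + 756\right) - 1403 = -10885 - 1403 = -12288$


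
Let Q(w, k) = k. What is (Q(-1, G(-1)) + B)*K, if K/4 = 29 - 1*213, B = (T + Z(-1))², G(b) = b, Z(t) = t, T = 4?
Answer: -5888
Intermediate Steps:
B = 9 (B = (4 - 1)² = 3² = 9)
K = -736 (K = 4*(29 - 1*213) = 4*(29 - 213) = 4*(-184) = -736)
(Q(-1, G(-1)) + B)*K = (-1 + 9)*(-736) = 8*(-736) = -5888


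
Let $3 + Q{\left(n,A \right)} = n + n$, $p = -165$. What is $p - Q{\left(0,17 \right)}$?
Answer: $-162$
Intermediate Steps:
$Q{\left(n,A \right)} = -3 + 2 n$ ($Q{\left(n,A \right)} = -3 + \left(n + n\right) = -3 + 2 n$)
$p - Q{\left(0,17 \right)} = -165 - \left(-3 + 2 \cdot 0\right) = -165 - \left(-3 + 0\right) = -165 - -3 = -165 + 3 = -162$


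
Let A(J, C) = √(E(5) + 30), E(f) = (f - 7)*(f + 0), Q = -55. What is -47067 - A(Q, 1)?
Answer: -47067 - 2*√5 ≈ -47072.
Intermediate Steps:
E(f) = f*(-7 + f) (E(f) = (-7 + f)*f = f*(-7 + f))
A(J, C) = 2*√5 (A(J, C) = √(5*(-7 + 5) + 30) = √(5*(-2) + 30) = √(-10 + 30) = √20 = 2*√5)
-47067 - A(Q, 1) = -47067 - 2*√5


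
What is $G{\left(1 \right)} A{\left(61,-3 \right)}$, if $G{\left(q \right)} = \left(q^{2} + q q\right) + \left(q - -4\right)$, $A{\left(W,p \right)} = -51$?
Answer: $-357$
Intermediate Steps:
$G{\left(q \right)} = 4 + q + 2 q^{2}$ ($G{\left(q \right)} = \left(q^{2} + q^{2}\right) + \left(q + 4\right) = 2 q^{2} + \left(4 + q\right) = 4 + q + 2 q^{2}$)
$G{\left(1 \right)} A{\left(61,-3 \right)} = \left(4 + 1 + 2 \cdot 1^{2}\right) \left(-51\right) = \left(4 + 1 + 2 \cdot 1\right) \left(-51\right) = \left(4 + 1 + 2\right) \left(-51\right) = 7 \left(-51\right) = -357$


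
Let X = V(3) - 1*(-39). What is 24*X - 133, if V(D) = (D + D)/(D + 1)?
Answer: 839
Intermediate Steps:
V(D) = 2*D/(1 + D) (V(D) = (2*D)/(1 + D) = 2*D/(1 + D))
X = 81/2 (X = 2*3/(1 + 3) - 1*(-39) = 2*3/4 + 39 = 2*3*(1/4) + 39 = 3/2 + 39 = 81/2 ≈ 40.500)
24*X - 133 = 24*(81/2) - 133 = 972 - 133 = 839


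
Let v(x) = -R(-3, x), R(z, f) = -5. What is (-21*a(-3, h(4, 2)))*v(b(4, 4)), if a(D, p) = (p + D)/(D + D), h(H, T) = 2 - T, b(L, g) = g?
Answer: -105/2 ≈ -52.500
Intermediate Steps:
a(D, p) = (D + p)/(2*D) (a(D, p) = (D + p)/((2*D)) = (D + p)*(1/(2*D)) = (D + p)/(2*D))
v(x) = 5 (v(x) = -1*(-5) = 5)
(-21*a(-3, h(4, 2)))*v(b(4, 4)) = -21*(-3 + (2 - 1*2))/(2*(-3))*5 = -21*(-1)*(-3 + (2 - 2))/(2*3)*5 = -21*(-1)*(-3 + 0)/(2*3)*5 = -21*(-1)*(-3)/(2*3)*5 = -21*1/2*5 = -21/2*5 = -105/2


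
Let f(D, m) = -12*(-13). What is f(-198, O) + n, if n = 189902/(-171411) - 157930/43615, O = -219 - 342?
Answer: 226183328876/1495218153 ≈ 151.27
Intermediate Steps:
O = -561
f(D, m) = 156
n = -7070702992/1495218153 (n = 189902*(-1/171411) - 157930*1/43615 = -189902/171411 - 31586/8723 = -7070702992/1495218153 ≈ -4.7289)
f(-198, O) + n = 156 - 7070702992/1495218153 = 226183328876/1495218153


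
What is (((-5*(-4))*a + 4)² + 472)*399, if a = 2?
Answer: 960792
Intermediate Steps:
(((-5*(-4))*a + 4)² + 472)*399 = ((-5*(-4)*2 + 4)² + 472)*399 = ((20*2 + 4)² + 472)*399 = ((40 + 4)² + 472)*399 = (44² + 472)*399 = (1936 + 472)*399 = 2408*399 = 960792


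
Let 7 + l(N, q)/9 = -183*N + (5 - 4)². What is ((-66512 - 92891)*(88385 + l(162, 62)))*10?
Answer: 284507256490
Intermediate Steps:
l(N, q) = -54 - 1647*N (l(N, q) = -63 + 9*(-183*N + (5 - 4)²) = -63 + 9*(-183*N + 1²) = -63 + 9*(-183*N + 1) = -63 + 9*(1 - 183*N) = -63 + (9 - 1647*N) = -54 - 1647*N)
((-66512 - 92891)*(88385 + l(162, 62)))*10 = ((-66512 - 92891)*(88385 + (-54 - 1647*162)))*10 = -159403*(88385 + (-54 - 266814))*10 = -159403*(88385 - 266868)*10 = -159403*(-178483)*10 = 28450725649*10 = 284507256490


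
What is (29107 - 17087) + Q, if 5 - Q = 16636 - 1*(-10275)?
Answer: -14886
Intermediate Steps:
Q = -26906 (Q = 5 - (16636 - 1*(-10275)) = 5 - (16636 + 10275) = 5 - 1*26911 = 5 - 26911 = -26906)
(29107 - 17087) + Q = (29107 - 17087) - 26906 = 12020 - 26906 = -14886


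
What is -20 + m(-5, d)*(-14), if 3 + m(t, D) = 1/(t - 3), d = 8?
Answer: 95/4 ≈ 23.750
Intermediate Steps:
m(t, D) = -3 + 1/(-3 + t) (m(t, D) = -3 + 1/(t - 3) = -3 + 1/(-3 + t))
-20 + m(-5, d)*(-14) = -20 + ((10 - 3*(-5))/(-3 - 5))*(-14) = -20 + ((10 + 15)/(-8))*(-14) = -20 - 1/8*25*(-14) = -20 - 25/8*(-14) = -20 + 175/4 = 95/4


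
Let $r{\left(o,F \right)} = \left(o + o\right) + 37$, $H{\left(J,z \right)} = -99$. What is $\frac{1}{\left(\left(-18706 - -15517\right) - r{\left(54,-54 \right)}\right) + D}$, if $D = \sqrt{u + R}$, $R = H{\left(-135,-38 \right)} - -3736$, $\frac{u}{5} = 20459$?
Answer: $- \frac{1667}{5504812} - \frac{\sqrt{26483}}{5504812} \approx -0.00033239$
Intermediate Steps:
$r{\left(o,F \right)} = 37 + 2 o$ ($r{\left(o,F \right)} = 2 o + 37 = 37 + 2 o$)
$u = 102295$ ($u = 5 \cdot 20459 = 102295$)
$R = 3637$ ($R = -99 - -3736 = -99 + 3736 = 3637$)
$D = 2 \sqrt{26483}$ ($D = \sqrt{102295 + 3637} = \sqrt{105932} = 2 \sqrt{26483} \approx 325.47$)
$\frac{1}{\left(\left(-18706 - -15517\right) - r{\left(54,-54 \right)}\right) + D} = \frac{1}{\left(\left(-18706 - -15517\right) - \left(37 + 2 \cdot 54\right)\right) + 2 \sqrt{26483}} = \frac{1}{\left(\left(-18706 + 15517\right) - \left(37 + 108\right)\right) + 2 \sqrt{26483}} = \frac{1}{\left(-3189 - 145\right) + 2 \sqrt{26483}} = \frac{1}{-3334 + 2 \sqrt{26483}}$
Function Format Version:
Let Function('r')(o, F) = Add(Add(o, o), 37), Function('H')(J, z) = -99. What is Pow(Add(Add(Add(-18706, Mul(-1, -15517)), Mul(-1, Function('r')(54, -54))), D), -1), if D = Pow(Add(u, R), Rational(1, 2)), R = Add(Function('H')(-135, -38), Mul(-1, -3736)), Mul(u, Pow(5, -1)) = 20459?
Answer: Add(Rational(-1667, 5504812), Mul(Rational(-1, 5504812), Pow(26483, Rational(1, 2)))) ≈ -0.00033239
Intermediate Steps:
Function('r')(o, F) = Add(37, Mul(2, o)) (Function('r')(o, F) = Add(Mul(2, o), 37) = Add(37, Mul(2, o)))
u = 102295 (u = Mul(5, 20459) = 102295)
R = 3637 (R = Add(-99, Mul(-1, -3736)) = Add(-99, 3736) = 3637)
D = Mul(2, Pow(26483, Rational(1, 2))) (D = Pow(Add(102295, 3637), Rational(1, 2)) = Pow(105932, Rational(1, 2)) = Mul(2, Pow(26483, Rational(1, 2))) ≈ 325.47)
Pow(Add(Add(Add(-18706, Mul(-1, -15517)), Mul(-1, Function('r')(54, -54))), D), -1) = Pow(Add(Add(Add(-18706, Mul(-1, -15517)), Mul(-1, Add(37, Mul(2, 54)))), Mul(2, Pow(26483, Rational(1, 2)))), -1) = Pow(Add(Add(Add(-18706, 15517), Mul(-1, Add(37, 108))), Mul(2, Pow(26483, Rational(1, 2)))), -1) = Pow(Add(Add(-3189, Mul(-1, 145)), Mul(2, Pow(26483, Rational(1, 2)))), -1) = Pow(Add(Add(-3189, -145), Mul(2, Pow(26483, Rational(1, 2)))), -1) = Pow(Add(-3334, Mul(2, Pow(26483, Rational(1, 2)))), -1)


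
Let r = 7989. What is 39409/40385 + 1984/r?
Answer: 394962341/322635765 ≈ 1.2242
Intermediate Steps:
39409/40385 + 1984/r = 39409/40385 + 1984/7989 = 394962341/322635765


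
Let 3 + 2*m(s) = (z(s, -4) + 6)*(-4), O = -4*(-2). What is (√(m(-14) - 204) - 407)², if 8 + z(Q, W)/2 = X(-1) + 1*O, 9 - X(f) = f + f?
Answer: (814 - I*√1046)²/4 ≈ 1.6539e+5 - 13163.0*I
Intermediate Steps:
X(f) = 9 - 2*f (X(f) = 9 - (f + f) = 9 - 2*f)
O = 8
z(Q, W) = 22 (z(Q, W) = -16 + 2*((9 - 2*(-1)) + 1*8) = -16 + 2*((9 + 2) + 8) = -16 + 2*(11 + 8) = -16 + 2*19 = -16 + 38 = 22)
m(s) = -115/2 (m(s) = -3/2 + ((22 + 6)*(-4))/2 = -3/2 + (28*(-4))/2 = -3/2 + (½)*(-112) = -3/2 - 56 = -115/2)
(√(m(-14) - 204) - 407)² = (√(-115/2 - 204) - 407)² = (√(-523/2) - 407)² = (I*√1046/2 - 407)² = (-407 + I*√1046/2)²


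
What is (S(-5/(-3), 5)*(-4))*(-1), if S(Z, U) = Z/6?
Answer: 10/9 ≈ 1.1111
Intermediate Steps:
S(Z, U) = Z/6 (S(Z, U) = Z*(⅙) = Z/6)
(S(-5/(-3), 5)*(-4))*(-1) = (((-5/(-3))/6)*(-4))*(-1) = (((-5*(-⅓))/6)*(-4))*(-1) = (((⅙)*(5/3))*(-4))*(-1) = ((5/18)*(-4))*(-1) = -10/9*(-1) = 10/9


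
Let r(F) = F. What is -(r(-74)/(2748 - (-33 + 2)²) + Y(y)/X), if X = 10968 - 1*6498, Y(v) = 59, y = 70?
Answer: 225347/7987890 ≈ 0.028211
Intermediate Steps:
X = 4470 (X = 10968 - 6498 = 4470)
-(r(-74)/(2748 - (-33 + 2)²) + Y(y)/X) = -(-74/(2748 - (-33 + 2)²) + 59/4470) = -(-74/(2748 - 1*(-31)²) + 59*(1/4470)) = -(-74/(2748 - 1*961) + 59/4470) = -(-74/(2748 - 961) + 59/4470) = -(-74/1787 + 59/4470) = -1*(-225347/7987890) = 225347/7987890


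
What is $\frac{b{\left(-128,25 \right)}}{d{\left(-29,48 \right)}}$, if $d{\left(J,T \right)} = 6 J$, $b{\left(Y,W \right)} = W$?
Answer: $- \frac{25}{174} \approx -0.14368$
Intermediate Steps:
$\frac{b{\left(-128,25 \right)}}{d{\left(-29,48 \right)}} = \frac{25}{6 \left(-29\right)} = \frac{25}{-174} = 25 \left(- \frac{1}{174}\right) = - \frac{25}{174}$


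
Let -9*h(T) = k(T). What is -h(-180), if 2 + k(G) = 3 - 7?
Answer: -⅔ ≈ -0.66667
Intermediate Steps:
k(G) = -6 (k(G) = -2 + (3 - 7) = -2 - 4 = -6)
h(T) = ⅔ (h(T) = -⅑*(-6) = ⅔)
-h(-180) = -1*⅔ = -⅔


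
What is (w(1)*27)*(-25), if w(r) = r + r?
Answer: -1350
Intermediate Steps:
w(r) = 2*r
(w(1)*27)*(-25) = ((2*1)*27)*(-25) = (2*27)*(-25) = 54*(-25) = -1350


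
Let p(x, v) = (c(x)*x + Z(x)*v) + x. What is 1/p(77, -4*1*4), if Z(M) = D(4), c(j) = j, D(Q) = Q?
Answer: 1/5942 ≈ 0.00016829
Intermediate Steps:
Z(M) = 4
p(x, v) = x + x**2 + 4*v (p(x, v) = (x*x + 4*v) + x = (x**2 + 4*v) + x = x + x**2 + 4*v)
1/p(77, -4*1*4) = 1/(77 + 77**2 + 4*(-4*1*4)) = 1/(77 + 5929 + 4*(-4*4)) = 1/(77 + 5929 + 4*(-16)) = 1/(77 + 5929 - 64) = 1/5942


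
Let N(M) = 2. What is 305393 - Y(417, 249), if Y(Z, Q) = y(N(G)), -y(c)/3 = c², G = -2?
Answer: 305405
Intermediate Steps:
y(c) = -3*c²
Y(Z, Q) = -12 (Y(Z, Q) = -3*2² = -3*4 = -12)
305393 - Y(417, 249) = 305393 - 1*(-12) = 305393 + 12 = 305405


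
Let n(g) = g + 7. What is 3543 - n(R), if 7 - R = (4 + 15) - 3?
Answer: 3545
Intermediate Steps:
R = -9 (R = 7 - ((4 + 15) - 3) = 7 - (19 - 3) = 7 - 1*16 = 7 - 16 = -9)
n(g) = 7 + g
3543 - n(R) = 3543 - (7 - 9) = 3543 - 1*(-2) = 3543 + 2 = 3545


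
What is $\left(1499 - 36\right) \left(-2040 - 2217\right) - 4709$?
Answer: $-6232700$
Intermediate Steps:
$\left(1499 - 36\right) \left(-2040 - 2217\right) - 4709 = 1463 \left(-4257\right) - 4709 = -6227991 - 4709 = -6232700$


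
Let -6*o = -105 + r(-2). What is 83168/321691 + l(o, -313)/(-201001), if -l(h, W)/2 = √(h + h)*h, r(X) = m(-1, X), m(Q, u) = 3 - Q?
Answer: 83168/321691 + 101*√303/1809009 ≈ 0.25951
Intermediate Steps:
r(X) = 4 (r(X) = 3 - 1*(-1) = 3 + 1 = 4)
o = 101/6 (o = -(-105 + 4)/6 = -⅙*(-101) = 101/6 ≈ 16.833)
l(h, W) = -2*√2*h^(3/2) (l(h, W) = -2*√(h + h)*h = -2*√(2*h)*h = -2*√2*√h*h = -2*√2*h^(3/2))
83168/321691 + l(o, -313)/(-201001) = 83168/321691 - 2*√2*(101/6)^(3/2)/(-201001) = 83168*(1/321691) - 2*√2*101*√606/36*(-1/201001) = 83168/321691 - 101*√303/9*(-1/201001) = 83168/321691 + 101*√303/1809009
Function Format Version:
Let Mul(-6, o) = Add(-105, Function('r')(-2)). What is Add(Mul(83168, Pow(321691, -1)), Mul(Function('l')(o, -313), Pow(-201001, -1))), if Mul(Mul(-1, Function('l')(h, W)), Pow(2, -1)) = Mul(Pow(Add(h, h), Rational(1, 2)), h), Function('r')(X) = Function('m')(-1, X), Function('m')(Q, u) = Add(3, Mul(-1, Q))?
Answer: Add(Rational(83168, 321691), Mul(Rational(101, 1809009), Pow(303, Rational(1, 2)))) ≈ 0.25951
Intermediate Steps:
Function('r')(X) = 4 (Function('r')(X) = Add(3, Mul(-1, -1)) = Add(3, 1) = 4)
o = Rational(101, 6) (o = Mul(Rational(-1, 6), Add(-105, 4)) = Mul(Rational(-1, 6), -101) = Rational(101, 6) ≈ 16.833)
Function('l')(h, W) = Mul(-2, Pow(2, Rational(1, 2)), Pow(h, Rational(3, 2))) (Function('l')(h, W) = Mul(-2, Mul(Pow(Add(h, h), Rational(1, 2)), h)) = Mul(-2, Mul(Pow(Mul(2, h), Rational(1, 2)), h)) = Mul(-2, Mul(Mul(Pow(2, Rational(1, 2)), Pow(h, Rational(1, 2))), h)) = Mul(-2, Mul(Pow(2, Rational(1, 2)), Pow(h, Rational(3, 2)))) = Mul(-2, Pow(2, Rational(1, 2)), Pow(h, Rational(3, 2))))
Add(Mul(83168, Pow(321691, -1)), Mul(Function('l')(o, -313), Pow(-201001, -1))) = Add(Mul(83168, Pow(321691, -1)), Mul(Mul(-2, Pow(2, Rational(1, 2)), Pow(Rational(101, 6), Rational(3, 2))), Pow(-201001, -1))) = Add(Mul(83168, Rational(1, 321691)), Mul(Mul(-2, Pow(2, Rational(1, 2)), Mul(Rational(101, 36), Pow(606, Rational(1, 2)))), Rational(-1, 201001))) = Add(Rational(83168, 321691), Mul(Mul(Rational(-101, 9), Pow(303, Rational(1, 2))), Rational(-1, 201001))) = Add(Rational(83168, 321691), Mul(Rational(101, 1809009), Pow(303, Rational(1, 2))))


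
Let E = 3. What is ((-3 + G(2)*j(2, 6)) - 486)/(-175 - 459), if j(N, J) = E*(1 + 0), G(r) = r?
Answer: 483/634 ≈ 0.76183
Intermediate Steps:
j(N, J) = 3 (j(N, J) = 3*(1 + 0) = 3*1 = 3)
((-3 + G(2)*j(2, 6)) - 486)/(-175 - 459) = ((-3 + 2*3) - 486)/(-175 - 459) = ((-3 + 6) - 486)/(-634) = (3 - 486)*(-1/634) = -483*(-1/634) = 483/634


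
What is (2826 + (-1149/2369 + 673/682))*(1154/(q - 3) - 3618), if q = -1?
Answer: -35679316353551/3231316 ≈ -1.1042e+7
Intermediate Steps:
(2826 + (-1149/2369 + 673/682))*(1154/(q - 3) - 3618) = (2826 + (-1149/2369 + 673/682))*(1154/(-1 - 3) - 3618) = (2826 + (-1149*1/2369 + 673*(1/682)))*(1154/(-4) - 3618) = (2826 + (-1149/2369 + 673/682))*(-1/4*1154 - 3618) = (2826 + 810719/1615658)*(-577/2 - 3618) = (4566660227/1615658)*(-7813/2) = -35679316353551/3231316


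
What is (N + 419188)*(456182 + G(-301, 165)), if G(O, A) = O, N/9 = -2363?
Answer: 181404623401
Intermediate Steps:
N = -21267 (N = 9*(-2363) = -21267)
(N + 419188)*(456182 + G(-301, 165)) = (-21267 + 419188)*(456182 - 301) = 397921*455881 = 181404623401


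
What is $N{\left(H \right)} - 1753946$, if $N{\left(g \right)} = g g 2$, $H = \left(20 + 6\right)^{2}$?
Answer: $-839994$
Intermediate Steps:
$H = 676$ ($H = 26^{2} = 676$)
$N{\left(g \right)} = 2 g^{2}$ ($N{\left(g \right)} = g^{2} \cdot 2 = 2 g^{2}$)
$N{\left(H \right)} - 1753946 = 2 \cdot 676^{2} - 1753946 = 2 \cdot 456976 - 1753946 = 913952 - 1753946 = -839994$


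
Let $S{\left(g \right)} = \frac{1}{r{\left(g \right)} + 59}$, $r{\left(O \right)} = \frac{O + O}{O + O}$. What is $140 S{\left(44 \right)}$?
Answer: $\frac{7}{3} \approx 2.3333$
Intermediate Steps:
$r{\left(O \right)} = 1$ ($r{\left(O \right)} = \frac{2 O}{2 O} = 2 O \frac{1}{2 O} = 1$)
$S{\left(g \right)} = \frac{1}{60}$ ($S{\left(g \right)} = \frac{1}{1 + 59} = \frac{1}{60}$)
$140 S{\left(44 \right)} = 140 \cdot \frac{1}{60} = \frac{7}{3}$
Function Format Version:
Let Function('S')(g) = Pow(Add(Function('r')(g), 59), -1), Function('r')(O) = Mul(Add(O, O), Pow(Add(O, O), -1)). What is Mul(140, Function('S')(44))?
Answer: Rational(7, 3) ≈ 2.3333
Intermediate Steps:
Function('r')(O) = 1 (Function('r')(O) = Mul(Mul(2, O), Pow(Mul(2, O), -1)) = Mul(Mul(2, O), Mul(Rational(1, 2), Pow(O, -1))) = 1)
Function('S')(g) = Rational(1, 60) (Function('S')(g) = Pow(Add(1, 59), -1) = Pow(60, -1) = Rational(1, 60))
Mul(140, Function('S')(44)) = Mul(140, Rational(1, 60)) = Rational(7, 3)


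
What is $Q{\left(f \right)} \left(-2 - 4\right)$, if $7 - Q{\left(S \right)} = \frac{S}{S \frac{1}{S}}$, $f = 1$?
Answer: $-36$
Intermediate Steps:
$Q{\left(S \right)} = 7 - S$ ($Q{\left(S \right)} = 7 - \frac{S}{S \frac{1}{S}} = 7 - \frac{S}{1} = 7 - S 1 = 7 - S$)
$Q{\left(f \right)} \left(-2 - 4\right) = \left(7 - 1\right) \left(-2 - 4\right) = \left(7 - 1\right) \left(-6\right) = 6 \left(-6\right) = -36$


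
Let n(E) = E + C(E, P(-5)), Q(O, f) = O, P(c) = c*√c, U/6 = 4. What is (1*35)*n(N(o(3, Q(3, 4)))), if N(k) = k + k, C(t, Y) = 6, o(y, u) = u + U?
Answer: 2100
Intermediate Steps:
U = 24 (U = 6*4 = 24)
P(c) = c^(3/2)
o(y, u) = 24 + u (o(y, u) = u + 24 = 24 + u)
N(k) = 2*k
n(E) = 6 + E (n(E) = E + 6 = 6 + E)
(1*35)*n(N(o(3, Q(3, 4)))) = (1*35)*(6 + 2*(24 + 3)) = 35*(6 + 2*27) = 35*(6 + 54) = 35*60 = 2100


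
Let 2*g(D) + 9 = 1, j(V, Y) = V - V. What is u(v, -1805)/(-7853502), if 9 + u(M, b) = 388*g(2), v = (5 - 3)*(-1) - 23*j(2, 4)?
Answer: 1561/7853502 ≈ 0.00019876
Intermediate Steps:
j(V, Y) = 0
v = -2 (v = (5 - 3)*(-1) - 23*0 = 2*(-1) + 0 = -2 + 0 = -2)
g(D) = -4 (g(D) = -9/2 + (1/2)*1 = -9/2 + 1/2 = -4)
u(M, b) = -1561 (u(M, b) = -9 + 388*(-4) = -9 - 1552 = -1561)
u(v, -1805)/(-7853502) = -1561/(-7853502) = -1561*(-1/7853502) = 1561/7853502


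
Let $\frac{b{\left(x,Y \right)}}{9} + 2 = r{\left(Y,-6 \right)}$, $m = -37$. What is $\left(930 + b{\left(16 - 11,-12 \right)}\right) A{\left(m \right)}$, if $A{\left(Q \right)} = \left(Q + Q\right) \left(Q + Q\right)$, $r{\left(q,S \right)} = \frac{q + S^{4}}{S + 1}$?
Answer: $- \frac{38310096}{5} \approx -7.662 \cdot 10^{6}$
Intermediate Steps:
$r{\left(q,S \right)} = \frac{q + S^{4}}{1 + S}$
$b{\left(x,Y \right)} = - \frac{11754}{5} - \frac{9 Y}{5}$ ($b{\left(x,Y \right)} = -18 + 9 \frac{Y + \left(-6\right)^{4}}{1 - 6} = -18 + 9 \frac{Y + 1296}{-5} = -18 + 9 \left(- \frac{1296 + Y}{5}\right) = -18 + 9 \left(- \frac{1296}{5} - \frac{Y}{5}\right) = -18 - \left(\frac{11664}{5} + \frac{9 Y}{5}\right) = - \frac{11754}{5} - \frac{9 Y}{5}$)
$A{\left(Q \right)} = 4 Q^{2}$ ($A{\left(Q \right)} = 2 Q 2 Q = 4 Q^{2}$)
$\left(930 + b{\left(16 - 11,-12 \right)}\right) A{\left(m \right)} = \left(930 - \frac{11646}{5}\right) 4 \left(-37\right)^{2} = \left(930 + \left(- \frac{11754}{5} + \frac{108}{5}\right)\right) 4 \cdot 1369 = \left(930 - \frac{11646}{5}\right) 5476 = \left(- \frac{6996}{5}\right) 5476 = - \frac{38310096}{5}$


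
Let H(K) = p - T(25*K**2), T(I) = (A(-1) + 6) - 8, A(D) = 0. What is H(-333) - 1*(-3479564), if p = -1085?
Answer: 3478481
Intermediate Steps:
T(I) = -2 (T(I) = (0 + 6) - 8 = 6 - 8 = -2)
H(K) = -1083 (H(K) = -1085 - 1*(-2) = -1085 + 2 = -1083)
H(-333) - 1*(-3479564) = -1083 - 1*(-3479564) = -1083 + 3479564 = 3478481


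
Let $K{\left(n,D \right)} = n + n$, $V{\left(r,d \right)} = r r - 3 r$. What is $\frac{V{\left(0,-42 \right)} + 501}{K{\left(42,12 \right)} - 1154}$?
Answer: $- \frac{501}{1070} \approx -0.46822$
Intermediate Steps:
$V{\left(r,d \right)} = r^{2} - 3 r$
$K{\left(n,D \right)} = 2 n$
$\frac{V{\left(0,-42 \right)} + 501}{K{\left(42,12 \right)} - 1154} = \frac{0 \left(-3 + 0\right) + 501}{2 \cdot 42 - 1154} = \frac{0 \left(-3\right) + 501}{84 - 1154} = \frac{0 + 501}{-1070} = 501 \left(- \frac{1}{1070}\right) = - \frac{501}{1070}$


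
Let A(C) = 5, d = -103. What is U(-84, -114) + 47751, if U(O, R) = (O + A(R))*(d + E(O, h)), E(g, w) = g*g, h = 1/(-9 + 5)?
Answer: -501536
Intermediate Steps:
h = -1/4 (h = 1/(-4) = -1/4 ≈ -0.25000)
E(g, w) = g**2
U(O, R) = (-103 + O**2)*(5 + O) (U(O, R) = (O + 5)*(-103 + O**2) = (5 + O)*(-103 + O**2) = (-103 + O**2)*(5 + O))
U(-84, -114) + 47751 = (-515 + (-84)**3 - 103*(-84) + 5*(-84)**2) + 47751 = (-515 - 592704 + 8652 + 5*7056) + 47751 = (-515 - 592704 + 8652 + 35280) + 47751 = -549287 + 47751 = -501536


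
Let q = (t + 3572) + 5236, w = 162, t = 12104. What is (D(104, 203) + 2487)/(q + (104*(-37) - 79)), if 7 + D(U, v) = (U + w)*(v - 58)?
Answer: 8210/3397 ≈ 2.4168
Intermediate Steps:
D(U, v) = -7 + (-58 + v)*(162 + U) (D(U, v) = -7 + (U + 162)*(v - 58) = -7 + (162 + U)*(-58 + v) = -7 + (-58 + v)*(162 + U))
q = 20912 (q = (12104 + 3572) + 5236 = 15676 + 5236 = 20912)
(D(104, 203) + 2487)/(q + (104*(-37) - 79)) = ((-9403 - 58*104 + 162*203 + 104*203) + 2487)/(20912 + (104*(-37) - 79)) = ((-9403 - 6032 + 32886 + 21112) + 2487)/(20912 + (-3848 - 79)) = (38563 + 2487)/(20912 - 3927) = 41050/16985 = 41050*(1/16985) = 8210/3397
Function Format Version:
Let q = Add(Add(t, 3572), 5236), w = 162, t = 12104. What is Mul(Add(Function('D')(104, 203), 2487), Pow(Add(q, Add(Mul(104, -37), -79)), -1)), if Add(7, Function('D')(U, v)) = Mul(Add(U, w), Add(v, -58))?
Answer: Rational(8210, 3397) ≈ 2.4168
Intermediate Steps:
Function('D')(U, v) = Add(-7, Mul(Add(-58, v), Add(162, U))) (Function('D')(U, v) = Add(-7, Mul(Add(U, 162), Add(v, -58))) = Add(-7, Mul(Add(162, U), Add(-58, v))) = Add(-7, Mul(Add(-58, v), Add(162, U))))
q = 20912 (q = Add(Add(12104, 3572), 5236) = Add(15676, 5236) = 20912)
Mul(Add(Function('D')(104, 203), 2487), Pow(Add(q, Add(Mul(104, -37), -79)), -1)) = Mul(Add(Add(-9403, Mul(-58, 104), Mul(162, 203), Mul(104, 203)), 2487), Pow(Add(20912, Add(Mul(104, -37), -79)), -1)) = Mul(Add(Add(-9403, -6032, 32886, 21112), 2487), Pow(Add(20912, Add(-3848, -79)), -1)) = Mul(Add(38563, 2487), Pow(Add(20912, -3927), -1)) = Mul(41050, Pow(16985, -1)) = Mul(41050, Rational(1, 16985)) = Rational(8210, 3397)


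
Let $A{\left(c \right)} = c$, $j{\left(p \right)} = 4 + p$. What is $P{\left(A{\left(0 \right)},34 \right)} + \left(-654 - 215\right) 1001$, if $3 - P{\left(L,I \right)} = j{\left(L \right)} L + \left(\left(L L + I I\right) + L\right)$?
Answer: $-871022$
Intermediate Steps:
$P{\left(L,I \right)} = 3 - L - I^{2} - L^{2} - L \left(4 + L\right)$ ($P{\left(L,I \right)} = 3 - \left(\left(4 + L\right) L + \left(\left(L L + I I\right) + L\right)\right) = 3 - \left(L \left(4 + L\right) + \left(\left(L^{2} + I^{2}\right) + L\right)\right) = 3 - \left(L \left(4 + L\right) + \left(\left(I^{2} + L^{2}\right) + L\right)\right) = 3 - \left(L \left(4 + L\right) + \left(L + I^{2} + L^{2}\right)\right) = 3 - \left(L + I^{2} + L^{2} + L \left(4 + L\right)\right) = 3 - L - I^{2} - L^{2} - L \left(4 + L\right)$)
$P{\left(A{\left(0 \right)},34 \right)} + \left(-654 - 215\right) 1001 = \left(3 - 34^{2} - 0 - 2 \cdot 0^{2}\right) + \left(-654 - 215\right) 1001 = \left(3 - 1156 + 0 - 0\right) - 869869 = \left(3 - 1156 + 0 + 0\right) - 869869 = -1153 - 869869 = -871022$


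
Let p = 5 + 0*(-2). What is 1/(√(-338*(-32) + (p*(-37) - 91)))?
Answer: √2635/5270 ≈ 0.0097405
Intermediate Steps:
p = 5 (p = 5 + 0 = 5)
1/(√(-338*(-32) + (p*(-37) - 91))) = 1/(√(-338*(-32) + (5*(-37) - 91))) = 1/(√(10816 + (-185 - 91))) = 1/(√(10816 - 276)) = 1/(√10540) = 1/(2*√2635) = √2635/5270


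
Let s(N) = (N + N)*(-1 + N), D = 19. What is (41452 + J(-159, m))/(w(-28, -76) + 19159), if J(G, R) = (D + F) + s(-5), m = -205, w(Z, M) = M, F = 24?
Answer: 41555/19083 ≈ 2.1776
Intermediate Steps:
s(N) = 2*N*(-1 + N) (s(N) = (2*N)*(-1 + N) = 2*N*(-1 + N))
J(G, R) = 103 (J(G, R) = (19 + 24) + 2*(-5)*(-1 - 5) = 43 + 2*(-5)*(-6) = 43 + 60 = 103)
(41452 + J(-159, m))/(w(-28, -76) + 19159) = (41452 + 103)/(-76 + 19159) = 41555/19083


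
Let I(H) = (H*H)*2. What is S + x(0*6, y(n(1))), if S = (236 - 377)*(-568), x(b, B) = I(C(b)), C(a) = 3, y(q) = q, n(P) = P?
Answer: 80106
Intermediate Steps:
I(H) = 2*H**2 (I(H) = H**2*2 = 2*H**2)
x(b, B) = 18 (x(b, B) = 2*3**2 = 2*9 = 18)
S = 80088 (S = -141*(-568) = 80088)
S + x(0*6, y(n(1))) = 80088 + 18 = 80106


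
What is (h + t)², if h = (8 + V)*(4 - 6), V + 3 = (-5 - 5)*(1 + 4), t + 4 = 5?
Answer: 8281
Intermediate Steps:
t = 1 (t = -4 + 5 = 1)
V = -53 (V = -3 + (-5 - 5)*(1 + 4) = -3 - 10*5 = -3 - 50 = -53)
h = 90 (h = (8 - 53)*(4 - 6) = -45*(-2) = 90)
(h + t)² = (90 + 1)² = 91² = 8281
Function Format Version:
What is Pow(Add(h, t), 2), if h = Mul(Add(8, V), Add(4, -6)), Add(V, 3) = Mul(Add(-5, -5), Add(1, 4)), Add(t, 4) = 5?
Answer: 8281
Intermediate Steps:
t = 1 (t = Add(-4, 5) = 1)
V = -53 (V = Add(-3, Mul(Add(-5, -5), Add(1, 4))) = Add(-3, Mul(-10, 5)) = Add(-3, -50) = -53)
h = 90 (h = Mul(Add(8, -53), Add(4, -6)) = Mul(-45, -2) = 90)
Pow(Add(h, t), 2) = Pow(Add(90, 1), 2) = Pow(91, 2) = 8281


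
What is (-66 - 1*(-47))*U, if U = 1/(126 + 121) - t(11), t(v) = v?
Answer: 2716/13 ≈ 208.92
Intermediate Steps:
U = -2716/247 (U = 1/(126 + 121) - 1*11 = 1/247 - 11 = -2716/247 ≈ -10.996)
(-66 - 1*(-47))*U = (-66 - 1*(-47))*(-2716/247) = (-66 + 47)*(-2716/247) = -19*(-2716/247) = 2716/13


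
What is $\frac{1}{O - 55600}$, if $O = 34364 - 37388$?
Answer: $- \frac{1}{58624} \approx -1.7058 \cdot 10^{-5}$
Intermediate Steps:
$O = -3024$ ($O = 34364 - 37388 = -3024$)
$\frac{1}{O - 55600} = \frac{1}{-3024 - 55600} = \frac{1}{-58624} = - \frac{1}{58624}$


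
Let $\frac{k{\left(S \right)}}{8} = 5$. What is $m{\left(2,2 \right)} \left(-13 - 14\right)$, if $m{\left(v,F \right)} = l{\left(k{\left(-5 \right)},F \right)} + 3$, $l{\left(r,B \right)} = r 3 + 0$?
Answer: $-3321$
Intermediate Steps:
$k{\left(S \right)} = 40$ ($k{\left(S \right)} = 8 \cdot 5 = 40$)
$l{\left(r,B \right)} = 3 r$ ($l{\left(r,B \right)} = 3 r + 0 = 3 r$)
$m{\left(v,F \right)} = 123$ ($m{\left(v,F \right)} = 3 \cdot 40 + 3 = 120 + 3 = 123$)
$m{\left(2,2 \right)} \left(-13 - 14\right) = 123 \left(-13 - 14\right) = 123 \left(-27\right) = -3321$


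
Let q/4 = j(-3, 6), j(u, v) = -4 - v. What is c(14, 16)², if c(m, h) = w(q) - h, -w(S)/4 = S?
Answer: 20736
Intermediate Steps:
q = -40 (q = 4*(-4 - 1*6) = 4*(-4 - 6) = 4*(-10) = -40)
w(S) = -4*S
c(m, h) = 160 - h (c(m, h) = -4*(-40) - h = 160 - h)
c(14, 16)² = (160 - 1*16)² = (160 - 16)² = 144² = 20736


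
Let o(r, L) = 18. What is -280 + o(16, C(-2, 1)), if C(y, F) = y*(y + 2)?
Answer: -262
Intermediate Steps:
C(y, F) = y*(2 + y)
-280 + o(16, C(-2, 1)) = -280 + 18 = -262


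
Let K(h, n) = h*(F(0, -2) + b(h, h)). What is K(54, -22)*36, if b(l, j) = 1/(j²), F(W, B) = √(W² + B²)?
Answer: 11666/3 ≈ 3888.7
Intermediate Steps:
F(W, B) = √(B² + W²)
b(l, j) = j⁻²
K(h, n) = h*(2 + h⁻²) (K(h, n) = h*(√((-2)² + 0²) + h⁻²) = h*(√(4 + 0) + h⁻²) = h*(√4 + h⁻²) = h*(2 + h⁻²))
K(54, -22)*36 = (1/54 + 2*54)*36 = (1/54 + 108)*36 = (5833/54)*36 = 11666/3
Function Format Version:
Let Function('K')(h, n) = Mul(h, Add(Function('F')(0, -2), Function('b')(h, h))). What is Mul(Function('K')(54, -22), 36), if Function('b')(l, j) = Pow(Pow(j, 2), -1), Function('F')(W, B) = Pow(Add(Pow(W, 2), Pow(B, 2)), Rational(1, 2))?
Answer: Rational(11666, 3) ≈ 3888.7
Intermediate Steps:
Function('F')(W, B) = Pow(Add(Pow(B, 2), Pow(W, 2)), Rational(1, 2))
Function('b')(l, j) = Pow(j, -2)
Function('K')(h, n) = Mul(h, Add(2, Pow(h, -2))) (Function('K')(h, n) = Mul(h, Add(Pow(Add(Pow(-2, 2), Pow(0, 2)), Rational(1, 2)), Pow(h, -2))) = Mul(h, Add(Pow(Add(4, 0), Rational(1, 2)), Pow(h, -2))) = Mul(h, Add(Pow(4, Rational(1, 2)), Pow(h, -2))) = Mul(h, Add(2, Pow(h, -2))))
Mul(Function('K')(54, -22), 36) = Mul(Add(Pow(54, -1), Mul(2, 54)), 36) = Mul(Add(Rational(1, 54), 108), 36) = Mul(Rational(5833, 54), 36) = Rational(11666, 3)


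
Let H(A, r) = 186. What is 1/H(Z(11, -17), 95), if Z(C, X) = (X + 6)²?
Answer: 1/186 ≈ 0.0053763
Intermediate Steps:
Z(C, X) = (6 + X)²
1/H(Z(11, -17), 95) = 1/186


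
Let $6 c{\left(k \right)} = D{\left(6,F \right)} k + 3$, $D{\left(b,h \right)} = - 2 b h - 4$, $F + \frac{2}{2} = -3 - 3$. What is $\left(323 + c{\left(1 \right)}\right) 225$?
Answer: $\frac{151575}{2} \approx 75788.0$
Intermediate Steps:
$F = -7$ ($F = -1 - 6 = -7$)
$D{\left(b,h \right)} = -4 - 2 b h$ ($D{\left(b,h \right)} = - 2 b h - 4 = -4 - 2 b h$)
$c{\left(k \right)} = \frac{1}{2} + \frac{40 k}{3}$ ($c{\left(k \right)} = \frac{\left(-4 - 12 \left(-7\right)\right) k + 3}{6} = \frac{\left(-4 + 84\right) k + 3}{6} = \frac{80 k + 3}{6} = \frac{3 + 80 k}{6} = \frac{1}{2} + \frac{40 k}{3}$)
$\left(323 + c{\left(1 \right)}\right) 225 = \left(323 + \left(\frac{1}{2} + \frac{40}{3} \cdot 1\right)\right) 225 = \left(323 + \left(\frac{1}{2} + \frac{40}{3}\right)\right) 225 = \left(323 + \frac{83}{6}\right) 225 = \frac{2021}{6} \cdot 225 = \frac{151575}{2}$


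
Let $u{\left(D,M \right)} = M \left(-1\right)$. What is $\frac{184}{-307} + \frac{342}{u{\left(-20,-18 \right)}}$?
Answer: $\frac{5649}{307} \approx 18.401$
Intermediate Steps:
$u{\left(D,M \right)} = - M$
$\frac{184}{-307} + \frac{342}{u{\left(-20,-18 \right)}} = \frac{184}{-307} + \frac{342}{\left(-1\right) \left(-18\right)} = 184 \left(- \frac{1}{307}\right) + \frac{342}{18} = - \frac{184}{307} + 342 \cdot \frac{1}{18} = - \frac{184}{307} + 19 = \frac{5649}{307}$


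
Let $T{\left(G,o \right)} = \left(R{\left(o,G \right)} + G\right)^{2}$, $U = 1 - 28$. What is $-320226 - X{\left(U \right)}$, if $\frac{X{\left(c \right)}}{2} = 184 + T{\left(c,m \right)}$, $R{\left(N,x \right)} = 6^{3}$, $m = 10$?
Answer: $-392036$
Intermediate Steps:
$R{\left(N,x \right)} = 216$
$U = -27$ ($U = 1 - 28 = -27$)
$T{\left(G,o \right)} = \left(216 + G\right)^{2}$
$X{\left(c \right)} = 368 + 2 \left(216 + c\right)^{2}$ ($X{\left(c \right)} = 2 \left(184 + \left(216 + c\right)^{2}\right) = 368 + 2 \left(216 + c\right)^{2}$)
$-320226 - X{\left(U \right)} = -320226 - \left(368 + 2 \left(216 - 27\right)^{2}\right) = -320226 - \left(368 + 2 \cdot 189^{2}\right) = -320226 - \left(368 + 2 \cdot 35721\right) = -320226 - \left(368 + 71442\right) = -320226 - 71810 = -392036$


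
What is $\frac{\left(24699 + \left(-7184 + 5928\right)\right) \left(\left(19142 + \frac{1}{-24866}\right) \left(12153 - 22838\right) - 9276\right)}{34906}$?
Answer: $- \frac{119234147281435893}{867972596} \approx -1.3737 \cdot 10^{8}$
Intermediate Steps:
$\frac{\left(24699 + \left(-7184 + 5928\right)\right) \left(\left(19142 + \frac{1}{-24866}\right) \left(12153 - 22838\right) - 9276\right)}{34906} = \left(24699 - 1256\right) \left(\left(19142 - \frac{1}{24866}\right) \left(-10685\right) - 9276\right) \frac{1}{34906} = 23443 \left(\frac{475984971}{24866} \left(-10685\right) - 9276\right) \frac{1}{34906} = 23443 \left(- \frac{5085899415135}{24866} - 9276\right) \frac{1}{34906} = 23443 \left(- \frac{5086130072151}{24866}\right) \frac{1}{34906} = \left(- \frac{119234147281435893}{24866}\right) \frac{1}{34906} = - \frac{119234147281435893}{867972596}$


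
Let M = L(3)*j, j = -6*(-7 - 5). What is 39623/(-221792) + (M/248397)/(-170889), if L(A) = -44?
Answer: -186880986661467/1046077407291104 ≈ -0.17865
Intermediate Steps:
j = 72 (j = -6*(-12) = 72)
M = -3168 (M = -44*72 = -3168)
39623/(-221792) + (M/248397)/(-170889) = 39623/(-221792) - 3168/248397/(-170889) = 39623*(-1/221792) - 3168*1/248397*(-1/170889) = -39623/221792 - 1056/82799*(-1/170889) = -39623/221792 + 352/4716479437 = -186880986661467/1046077407291104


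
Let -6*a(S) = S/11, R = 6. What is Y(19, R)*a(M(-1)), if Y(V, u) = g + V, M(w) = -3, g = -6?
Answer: 13/22 ≈ 0.59091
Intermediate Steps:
Y(V, u) = -6 + V
a(S) = -S/66 (a(S) = -S/(6*11) = -S/66)
Y(19, R)*a(M(-1)) = (-6 + 19)*(-1/66*(-3)) = 13*(1/22) = 13/22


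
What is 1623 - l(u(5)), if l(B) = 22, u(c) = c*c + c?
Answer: 1601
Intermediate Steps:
u(c) = c + c² (u(c) = c² + c = c + c²)
1623 - l(u(5)) = 1623 - 1*22 = 1623 - 22 = 1601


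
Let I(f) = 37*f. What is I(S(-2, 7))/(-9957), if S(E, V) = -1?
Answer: 37/9957 ≈ 0.0037160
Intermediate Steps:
I(S(-2, 7))/(-9957) = (37*(-1))/(-9957) = -37*(-1/9957) = 37/9957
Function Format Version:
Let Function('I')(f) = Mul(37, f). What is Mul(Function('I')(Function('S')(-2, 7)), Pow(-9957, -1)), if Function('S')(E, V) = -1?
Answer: Rational(37, 9957) ≈ 0.0037160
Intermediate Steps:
Mul(Function('I')(Function('S')(-2, 7)), Pow(-9957, -1)) = Mul(Mul(37, -1), Pow(-9957, -1)) = Mul(-37, Rational(-1, 9957)) = Rational(37, 9957)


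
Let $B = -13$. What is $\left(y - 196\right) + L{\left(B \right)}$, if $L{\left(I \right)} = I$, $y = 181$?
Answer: $-28$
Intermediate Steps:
$\left(y - 196\right) + L{\left(B \right)} = \left(181 - 196\right) - 13 = -15 - 13 = -28$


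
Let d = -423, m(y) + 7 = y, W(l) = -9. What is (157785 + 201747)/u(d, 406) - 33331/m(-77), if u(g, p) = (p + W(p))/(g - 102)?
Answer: -15842128793/33348 ≈ -4.7506e+5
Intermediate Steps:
m(y) = -7 + y
u(g, p) = (-9 + p)/(-102 + g) (u(g, p) = (p - 9)/(g - 102) = (-9 + p)/(-102 + g))
(157785 + 201747)/u(d, 406) - 33331/m(-77) = (157785 + 201747)/(((-9 + 406)/(-102 - 423))) - 33331/(-7 - 77) = 359532/((397/(-525))) - 33331/(-84) = 359532/((-1/525*397)) - 33331*(-1/84) = 359532/(-397/525) + 33331/84 = 359532*(-525/397) + 33331/84 = -188754300/397 + 33331/84 = -15842128793/33348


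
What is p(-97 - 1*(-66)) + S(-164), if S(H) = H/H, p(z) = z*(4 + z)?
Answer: 838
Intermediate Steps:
S(H) = 1
p(-97 - 1*(-66)) + S(-164) = (-97 - 1*(-66))*(4 + (-97 - 1*(-66))) + 1 = (-97 + 66)*(4 + (-97 + 66)) + 1 = -31*(4 - 31) + 1 = -31*(-27) + 1 = 837 + 1 = 838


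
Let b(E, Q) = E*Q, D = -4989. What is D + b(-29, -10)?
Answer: -4699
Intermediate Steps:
D + b(-29, -10) = -4989 - 29*(-10) = -4989 + 290 = -4699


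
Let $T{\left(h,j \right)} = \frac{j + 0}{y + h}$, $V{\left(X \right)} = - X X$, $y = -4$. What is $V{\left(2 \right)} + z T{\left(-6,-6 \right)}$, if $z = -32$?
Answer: $- \frac{116}{5} \approx -23.2$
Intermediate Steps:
$V{\left(X \right)} = - X^{2}$
$T{\left(h,j \right)} = \frac{j}{-4 + h}$ ($T{\left(h,j \right)} = \frac{j + 0}{-4 + h} = \frac{j}{-4 + h}$)
$V{\left(2 \right)} + z T{\left(-6,-6 \right)} = - 2^{2} - 32 \left(- \frac{6}{-4 - 6}\right) = \left(-1\right) 4 - 32 \left(- \frac{6}{-10}\right) = -4 - 32 \left(\left(-6\right) \left(- \frac{1}{10}\right)\right) = -4 - \frac{96}{5} = - \frac{116}{5}$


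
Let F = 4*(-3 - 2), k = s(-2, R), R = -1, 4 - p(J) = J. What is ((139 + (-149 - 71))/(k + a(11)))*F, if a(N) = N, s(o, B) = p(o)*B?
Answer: 324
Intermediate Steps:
p(J) = 4 - J
s(o, B) = B*(4 - o) (s(o, B) = (4 - o)*B = B*(4 - o))
k = -6 (k = -(4 - 1*(-2)) = -(4 + 2) = -1*6 = -6)
F = -20 (F = 4*(-5) = -20)
((139 + (-149 - 71))/(k + a(11)))*F = ((139 + (-149 - 71))/(-6 + 11))*(-20) = ((139 - 220)/5)*(-20) = -81*1/5*(-20) = -81/5*(-20) = 324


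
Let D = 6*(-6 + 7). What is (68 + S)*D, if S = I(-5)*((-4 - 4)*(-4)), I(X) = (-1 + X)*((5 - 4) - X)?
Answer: -6504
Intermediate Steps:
D = 6 (D = 6*1 = 6)
I(X) = (1 - X)*(-1 + X) (I(X) = (-1 + X)*(1 - X) = (1 - X)*(-1 + X))
S = -1152 (S = (-1 - 1*(-5)² + 2*(-5))*((-4 - 4)*(-4)) = (-1 - 1*25 - 10)*(-8*(-4)) = (-1 - 25 - 10)*32 = -36*32 = -1152)
(68 + S)*D = (68 - 1152)*6 = -1084*6 = -6504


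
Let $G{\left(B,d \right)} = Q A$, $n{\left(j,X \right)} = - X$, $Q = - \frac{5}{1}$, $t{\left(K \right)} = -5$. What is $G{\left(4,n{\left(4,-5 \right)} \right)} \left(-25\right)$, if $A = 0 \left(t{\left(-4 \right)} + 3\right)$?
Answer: $0$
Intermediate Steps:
$Q = -5$ ($Q = \left(-5\right) 1 = -5$)
$A = 0$ ($A = 0 \left(-5 + 3\right) = 0 \left(-2\right) = 0$)
$G{\left(B,d \right)} = 0$ ($G{\left(B,d \right)} = \left(-5\right) 0 = 0$)
$G{\left(4,n{\left(4,-5 \right)} \right)} \left(-25\right) = 0 \left(-25\right) = 0$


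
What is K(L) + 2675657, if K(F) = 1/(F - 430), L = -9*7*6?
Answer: 2161930855/808 ≈ 2.6757e+6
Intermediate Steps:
L = -378 (L = -63*6 = -378)
K(F) = 1/(-430 + F)
K(L) + 2675657 = 1/(-430 - 378) + 2675657 = 1/(-808) + 2675657 = -1/808 + 2675657 = 2161930855/808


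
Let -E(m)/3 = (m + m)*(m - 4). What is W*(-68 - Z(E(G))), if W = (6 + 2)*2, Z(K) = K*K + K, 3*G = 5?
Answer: -91552/9 ≈ -10172.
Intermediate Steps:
G = 5/3 (G = (⅓)*5 = 5/3 ≈ 1.6667)
E(m) = -6*m*(-4 + m) (E(m) = -3*(m + m)*(m - 4) = -3*2*m*(-4 + m) = -6*m*(-4 + m))
Z(K) = K + K² (Z(K) = K² + K = K + K²)
W = 16 (W = 8*2 = 16)
W*(-68 - Z(E(G))) = 16*(-68 - 6*(5/3)*(4 - 1*5/3)*(1 + 6*(5/3)*(4 - 1*5/3))) = 16*(-68 - 6*(5/3)*(4 - 5/3)*(1 + 6*(5/3)*(4 - 5/3))) = 16*(-68 - 6*(5/3)*(7/3)*(1 + 6*(5/3)*(7/3))) = 16*(-68 - 70*(1 + 70/3)/3) = 16*(-68 - 70*73/(3*3)) = 16*(-68 - 1*5110/9) = 16*(-68 - 5110/9) = 16*(-5722/9) = -91552/9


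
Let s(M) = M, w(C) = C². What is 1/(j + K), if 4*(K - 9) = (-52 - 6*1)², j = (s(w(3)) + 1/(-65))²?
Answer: 4225/3932306 ≈ 0.0010744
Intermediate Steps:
j = 341056/4225 (j = (3² + 1/(-65))² = (9 - 1/65)² = (584/65)² = 341056/4225 ≈ 80.723)
K = 850 (K = 9 + (-52 - 6*1)²/4 = 9 + (-52 - 6)²/4 = 9 + (¼)*(-58)² = 9 + (¼)*3364 = 9 + 841 = 850)
1/(j + K) = 1/(341056/4225 + 850) = 1/(3932306/4225) = 4225/3932306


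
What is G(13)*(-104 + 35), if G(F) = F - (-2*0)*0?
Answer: -897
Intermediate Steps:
G(F) = F (G(F) = F - 0*0 = F - 1*0 = F + 0 = F)
G(13)*(-104 + 35) = 13*(-104 + 35) = 13*(-69) = -897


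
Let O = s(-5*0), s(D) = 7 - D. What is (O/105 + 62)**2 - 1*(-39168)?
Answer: 9679561/225 ≈ 43020.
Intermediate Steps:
O = 7 (O = 7 - (-5)*0 = 7 - 1*0 = 7 + 0 = 7)
(O/105 + 62)**2 - 1*(-39168) = (7/105 + 62)**2 - 1*(-39168) = (7*(1/105) + 62)**2 + 39168 = (1/15 + 62)**2 + 39168 = (931/15)**2 + 39168 = 866761/225 + 39168 = 9679561/225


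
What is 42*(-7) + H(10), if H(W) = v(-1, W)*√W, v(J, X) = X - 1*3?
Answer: -294 + 7*√10 ≈ -271.86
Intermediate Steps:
v(J, X) = -3 + X (v(J, X) = X - 3 = -3 + X)
H(W) = √W*(-3 + W) (H(W) = (-3 + W)*√W = √W*(-3 + W))
42*(-7) + H(10) = 42*(-7) + √10*(-3 + 10) = -294 + √10*7 = -294 + 7*√10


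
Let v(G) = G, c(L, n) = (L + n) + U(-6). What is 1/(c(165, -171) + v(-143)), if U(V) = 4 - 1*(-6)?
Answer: -1/139 ≈ -0.0071942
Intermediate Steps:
U(V) = 10 (U(V) = 4 + 6 = 10)
c(L, n) = 10 + L + n (c(L, n) = (L + n) + 10 = 10 + L + n)
1/(c(165, -171) + v(-143)) = 1/((10 + 165 - 171) - 143) = 1/(4 - 143) = 1/(-139) = -1/139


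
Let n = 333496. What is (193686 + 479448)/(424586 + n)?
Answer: 112189/126347 ≈ 0.88794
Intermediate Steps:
(193686 + 479448)/(424586 + n) = (193686 + 479448)/(424586 + 333496) = 673134/758082 = 673134*(1/758082) = 112189/126347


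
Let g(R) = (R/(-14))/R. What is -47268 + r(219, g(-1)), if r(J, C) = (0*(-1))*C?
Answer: -47268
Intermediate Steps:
g(R) = -1/14 (g(R) = (R*(-1/14))/R = (-R/14)/R = -1/14)
r(J, C) = 0 (r(J, C) = 0*C = 0)
-47268 + r(219, g(-1)) = -47268 + 0 = -47268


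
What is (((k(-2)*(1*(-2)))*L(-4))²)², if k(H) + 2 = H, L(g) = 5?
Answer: 2560000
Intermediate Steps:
k(H) = -2 + H
(((k(-2)*(1*(-2)))*L(-4))²)² = ((((-2 - 2)*(1*(-2)))*5)²)² = ((-4*(-2)*5)²)² = ((8*5)²)² = (40²)² = 1600² = 2560000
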